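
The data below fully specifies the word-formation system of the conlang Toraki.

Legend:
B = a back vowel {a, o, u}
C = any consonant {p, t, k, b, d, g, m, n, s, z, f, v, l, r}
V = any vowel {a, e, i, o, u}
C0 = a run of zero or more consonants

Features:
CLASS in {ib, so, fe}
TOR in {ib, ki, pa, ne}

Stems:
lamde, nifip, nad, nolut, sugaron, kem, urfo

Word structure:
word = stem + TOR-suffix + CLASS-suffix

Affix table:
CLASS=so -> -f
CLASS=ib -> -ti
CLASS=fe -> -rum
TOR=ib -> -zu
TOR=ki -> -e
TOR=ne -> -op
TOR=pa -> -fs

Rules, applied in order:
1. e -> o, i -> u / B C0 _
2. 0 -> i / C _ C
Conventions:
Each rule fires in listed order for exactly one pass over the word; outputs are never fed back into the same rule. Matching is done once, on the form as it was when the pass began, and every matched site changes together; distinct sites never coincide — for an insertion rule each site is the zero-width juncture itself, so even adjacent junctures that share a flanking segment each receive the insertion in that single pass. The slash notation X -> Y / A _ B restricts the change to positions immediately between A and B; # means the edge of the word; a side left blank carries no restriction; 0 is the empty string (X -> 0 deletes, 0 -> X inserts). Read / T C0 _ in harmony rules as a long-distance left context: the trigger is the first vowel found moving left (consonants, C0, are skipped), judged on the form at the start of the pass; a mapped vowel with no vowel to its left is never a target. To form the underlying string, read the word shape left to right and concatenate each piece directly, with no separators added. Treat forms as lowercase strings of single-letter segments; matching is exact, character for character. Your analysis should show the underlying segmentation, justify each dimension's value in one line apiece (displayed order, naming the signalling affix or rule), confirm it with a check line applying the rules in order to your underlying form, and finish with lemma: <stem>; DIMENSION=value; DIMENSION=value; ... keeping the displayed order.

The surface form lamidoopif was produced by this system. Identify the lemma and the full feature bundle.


underlying: lamde-op-f
CLASS=so - signalled by the affix -f
TOR=ne - signalled by the affix -op
check: lamdeopf -> lamdoopf -> lamidoopif
lemma: lamde; CLASS=so; TOR=ne


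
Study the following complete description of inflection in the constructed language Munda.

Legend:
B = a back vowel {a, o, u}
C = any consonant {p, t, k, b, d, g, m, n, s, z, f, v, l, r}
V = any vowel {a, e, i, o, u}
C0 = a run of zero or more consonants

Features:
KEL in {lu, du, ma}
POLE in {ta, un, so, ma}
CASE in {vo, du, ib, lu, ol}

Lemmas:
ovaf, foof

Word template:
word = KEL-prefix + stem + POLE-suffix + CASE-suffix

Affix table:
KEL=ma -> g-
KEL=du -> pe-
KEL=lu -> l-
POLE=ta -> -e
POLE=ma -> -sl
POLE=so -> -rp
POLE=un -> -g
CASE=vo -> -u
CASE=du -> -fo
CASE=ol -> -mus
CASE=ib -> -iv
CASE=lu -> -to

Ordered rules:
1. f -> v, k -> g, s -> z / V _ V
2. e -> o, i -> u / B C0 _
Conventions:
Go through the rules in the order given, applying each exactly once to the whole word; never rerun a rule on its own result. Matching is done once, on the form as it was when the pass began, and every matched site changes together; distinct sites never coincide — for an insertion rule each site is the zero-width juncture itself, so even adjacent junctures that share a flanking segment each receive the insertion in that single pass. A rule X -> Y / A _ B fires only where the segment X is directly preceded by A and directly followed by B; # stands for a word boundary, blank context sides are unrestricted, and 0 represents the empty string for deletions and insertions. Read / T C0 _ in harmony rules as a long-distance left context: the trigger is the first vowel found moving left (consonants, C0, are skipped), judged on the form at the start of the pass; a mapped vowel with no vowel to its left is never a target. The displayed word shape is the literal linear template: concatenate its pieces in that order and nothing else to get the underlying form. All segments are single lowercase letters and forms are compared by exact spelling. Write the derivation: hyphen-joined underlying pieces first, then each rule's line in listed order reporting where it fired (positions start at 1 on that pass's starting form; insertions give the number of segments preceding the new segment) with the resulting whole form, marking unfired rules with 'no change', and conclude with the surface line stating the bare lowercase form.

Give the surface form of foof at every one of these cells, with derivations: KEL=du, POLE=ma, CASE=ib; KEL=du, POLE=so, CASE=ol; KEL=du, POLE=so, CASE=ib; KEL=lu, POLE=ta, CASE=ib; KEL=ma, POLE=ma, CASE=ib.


cell KEL=du, POLE=ma, CASE=ib:
underlying: pe-foof-sl-iv
1. f -> v, k -> g, s -> z / V _ V: fires at position(s) 3: pevoofsliv
2. e -> o, i -> u / B C0 _: fires at position(s) 9: pevoofsluv
surface: pevoofsluv

cell KEL=du, POLE=so, CASE=ol:
underlying: pe-foof-rp-mus
1. f -> v, k -> g, s -> z / V _ V: fires at position(s) 3: pevoofrpmus
2. e -> o, i -> u / B C0 _: no change
surface: pevoofrpmus

cell KEL=du, POLE=so, CASE=ib:
underlying: pe-foof-rp-iv
1. f -> v, k -> g, s -> z / V _ V: fires at position(s) 3: pevoofrpiv
2. e -> o, i -> u / B C0 _: fires at position(s) 9: pevoofrpuv
surface: pevoofrpuv

cell KEL=lu, POLE=ta, CASE=ib:
underlying: l-foof-e-iv
1. f -> v, k -> g, s -> z / V _ V: fires at position(s) 5: lfooveiv
2. e -> o, i -> u / B C0 _: fires at position(s) 6: lfoovoiv
surface: lfoovoiv

cell KEL=ma, POLE=ma, CASE=ib:
underlying: g-foof-sl-iv
1. f -> v, k -> g, s -> z / V _ V: no change
2. e -> o, i -> u / B C0 _: fires at position(s) 8: gfoofsluv
surface: gfoofsluv


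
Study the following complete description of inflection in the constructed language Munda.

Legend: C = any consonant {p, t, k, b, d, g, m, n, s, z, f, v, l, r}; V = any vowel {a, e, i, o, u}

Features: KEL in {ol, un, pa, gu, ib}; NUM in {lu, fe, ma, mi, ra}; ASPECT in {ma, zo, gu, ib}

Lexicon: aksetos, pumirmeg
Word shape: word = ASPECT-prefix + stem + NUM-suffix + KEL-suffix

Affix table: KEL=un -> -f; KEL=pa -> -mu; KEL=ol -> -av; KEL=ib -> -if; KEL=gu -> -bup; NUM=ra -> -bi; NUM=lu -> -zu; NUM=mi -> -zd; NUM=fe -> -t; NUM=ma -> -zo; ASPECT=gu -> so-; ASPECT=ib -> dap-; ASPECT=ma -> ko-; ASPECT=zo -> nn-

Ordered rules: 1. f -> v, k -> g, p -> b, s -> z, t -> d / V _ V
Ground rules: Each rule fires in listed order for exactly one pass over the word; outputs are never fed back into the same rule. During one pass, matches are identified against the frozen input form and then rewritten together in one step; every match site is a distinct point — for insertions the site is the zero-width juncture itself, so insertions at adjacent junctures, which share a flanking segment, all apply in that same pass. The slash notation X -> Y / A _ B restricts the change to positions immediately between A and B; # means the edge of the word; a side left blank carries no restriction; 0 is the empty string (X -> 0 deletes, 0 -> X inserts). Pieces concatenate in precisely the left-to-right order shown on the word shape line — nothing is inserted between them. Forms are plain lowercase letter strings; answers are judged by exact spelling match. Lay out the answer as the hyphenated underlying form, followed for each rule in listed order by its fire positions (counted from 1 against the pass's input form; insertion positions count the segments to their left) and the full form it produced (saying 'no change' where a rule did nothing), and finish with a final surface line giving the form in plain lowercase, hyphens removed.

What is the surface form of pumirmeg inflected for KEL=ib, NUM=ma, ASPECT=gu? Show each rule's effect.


underlying: so-pumirmeg-zo-if
1. f -> v, k -> g, p -> b, s -> z, t -> d / V _ V: fires at position(s) 3: sobumirmegzoif
surface: sobumirmegzoif


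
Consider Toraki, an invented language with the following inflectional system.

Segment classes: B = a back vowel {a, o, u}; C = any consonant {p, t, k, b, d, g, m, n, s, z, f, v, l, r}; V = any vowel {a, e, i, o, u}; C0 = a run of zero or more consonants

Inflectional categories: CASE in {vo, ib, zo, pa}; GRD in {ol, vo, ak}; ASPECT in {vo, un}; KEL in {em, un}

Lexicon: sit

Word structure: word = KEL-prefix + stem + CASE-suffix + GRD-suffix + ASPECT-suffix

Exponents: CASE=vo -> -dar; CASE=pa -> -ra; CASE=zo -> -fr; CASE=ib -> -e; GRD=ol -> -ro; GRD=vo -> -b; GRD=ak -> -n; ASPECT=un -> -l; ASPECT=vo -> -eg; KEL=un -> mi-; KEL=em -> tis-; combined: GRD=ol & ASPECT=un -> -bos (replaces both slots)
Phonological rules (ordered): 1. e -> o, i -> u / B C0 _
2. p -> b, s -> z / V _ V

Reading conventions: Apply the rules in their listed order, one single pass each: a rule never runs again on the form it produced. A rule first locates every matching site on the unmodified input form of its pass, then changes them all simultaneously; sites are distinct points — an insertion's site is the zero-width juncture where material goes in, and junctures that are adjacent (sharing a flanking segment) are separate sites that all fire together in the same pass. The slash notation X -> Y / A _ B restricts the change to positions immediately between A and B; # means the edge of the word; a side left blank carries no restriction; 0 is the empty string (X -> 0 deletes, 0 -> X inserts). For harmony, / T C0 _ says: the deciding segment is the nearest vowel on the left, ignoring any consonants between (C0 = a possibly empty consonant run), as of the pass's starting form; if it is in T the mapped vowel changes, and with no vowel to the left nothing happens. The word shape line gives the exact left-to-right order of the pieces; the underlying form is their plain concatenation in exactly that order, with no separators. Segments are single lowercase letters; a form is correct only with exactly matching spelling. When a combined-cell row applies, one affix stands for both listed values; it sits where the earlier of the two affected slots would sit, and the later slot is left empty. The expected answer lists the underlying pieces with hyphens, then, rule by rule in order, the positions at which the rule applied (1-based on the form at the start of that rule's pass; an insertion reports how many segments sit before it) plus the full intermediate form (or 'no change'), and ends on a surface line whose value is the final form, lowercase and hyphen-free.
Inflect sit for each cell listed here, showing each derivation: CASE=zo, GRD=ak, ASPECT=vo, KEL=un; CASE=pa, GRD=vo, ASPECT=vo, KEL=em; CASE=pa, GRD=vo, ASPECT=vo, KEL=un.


cell CASE=zo, GRD=ak, ASPECT=vo, KEL=un:
underlying: mi-sit-fr-n-eg
1. e -> o, i -> u / B C0 _: no change
2. p -> b, s -> z / V _ V: fires at position(s) 3: mizitfrneg
surface: mizitfrneg

cell CASE=pa, GRD=vo, ASPECT=vo, KEL=em:
underlying: tis-sit-ra-b-eg
1. e -> o, i -> u / B C0 _: fires at position(s) 10: tissitrabog
2. p -> b, s -> z / V _ V: no change
surface: tissitrabog

cell CASE=pa, GRD=vo, ASPECT=vo, KEL=un:
underlying: mi-sit-ra-b-eg
1. e -> o, i -> u / B C0 _: fires at position(s) 9: misitrabog
2. p -> b, s -> z / V _ V: fires at position(s) 3: mizitrabog
surface: mizitrabog


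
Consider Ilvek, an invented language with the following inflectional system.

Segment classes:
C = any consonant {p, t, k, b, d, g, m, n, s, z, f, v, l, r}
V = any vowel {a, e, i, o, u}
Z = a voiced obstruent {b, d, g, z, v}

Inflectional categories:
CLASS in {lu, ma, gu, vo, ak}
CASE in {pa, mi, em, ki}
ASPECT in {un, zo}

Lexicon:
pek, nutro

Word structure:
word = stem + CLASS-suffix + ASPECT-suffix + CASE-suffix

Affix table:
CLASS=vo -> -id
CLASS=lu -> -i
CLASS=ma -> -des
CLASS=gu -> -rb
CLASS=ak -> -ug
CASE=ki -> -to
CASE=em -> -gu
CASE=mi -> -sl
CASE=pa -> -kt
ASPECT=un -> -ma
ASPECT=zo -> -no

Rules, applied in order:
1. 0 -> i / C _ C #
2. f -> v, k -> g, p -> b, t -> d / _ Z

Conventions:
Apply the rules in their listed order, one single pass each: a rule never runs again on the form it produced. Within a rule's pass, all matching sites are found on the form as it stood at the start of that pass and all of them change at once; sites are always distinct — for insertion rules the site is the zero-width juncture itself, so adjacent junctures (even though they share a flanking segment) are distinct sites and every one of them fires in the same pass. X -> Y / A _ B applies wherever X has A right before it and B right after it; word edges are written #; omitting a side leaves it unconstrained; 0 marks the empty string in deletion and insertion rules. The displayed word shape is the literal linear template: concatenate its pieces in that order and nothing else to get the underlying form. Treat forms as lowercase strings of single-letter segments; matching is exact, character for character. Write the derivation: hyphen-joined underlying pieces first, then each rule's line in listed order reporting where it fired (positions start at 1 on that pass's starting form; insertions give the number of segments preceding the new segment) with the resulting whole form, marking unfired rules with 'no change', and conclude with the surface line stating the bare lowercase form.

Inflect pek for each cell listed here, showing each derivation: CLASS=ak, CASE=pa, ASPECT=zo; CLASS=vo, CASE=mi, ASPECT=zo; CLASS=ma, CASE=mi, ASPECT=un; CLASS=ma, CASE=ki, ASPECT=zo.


cell CLASS=ak, CASE=pa, ASPECT=zo:
underlying: pek-ug-no-kt
1. 0 -> i / C _ C #: inserts after position(s) 8: pekugnokit
2. f -> v, k -> g, p -> b, t -> d / _ Z: no change
surface: pekugnokit

cell CLASS=vo, CASE=mi, ASPECT=zo:
underlying: pek-id-no-sl
1. 0 -> i / C _ C #: inserts after position(s) 8: pekidnosil
2. f -> v, k -> g, p -> b, t -> d / _ Z: no change
surface: pekidnosil

cell CLASS=ma, CASE=mi, ASPECT=un:
underlying: pek-des-ma-sl
1. 0 -> i / C _ C #: inserts after position(s) 9: pekdesmasil
2. f -> v, k -> g, p -> b, t -> d / _ Z: fires at position(s) 3: pegdesmasil
surface: pegdesmasil

cell CLASS=ma, CASE=ki, ASPECT=zo:
underlying: pek-des-no-to
1. 0 -> i / C _ C #: no change
2. f -> v, k -> g, p -> b, t -> d / _ Z: fires at position(s) 3: pegdesnoto
surface: pegdesnoto


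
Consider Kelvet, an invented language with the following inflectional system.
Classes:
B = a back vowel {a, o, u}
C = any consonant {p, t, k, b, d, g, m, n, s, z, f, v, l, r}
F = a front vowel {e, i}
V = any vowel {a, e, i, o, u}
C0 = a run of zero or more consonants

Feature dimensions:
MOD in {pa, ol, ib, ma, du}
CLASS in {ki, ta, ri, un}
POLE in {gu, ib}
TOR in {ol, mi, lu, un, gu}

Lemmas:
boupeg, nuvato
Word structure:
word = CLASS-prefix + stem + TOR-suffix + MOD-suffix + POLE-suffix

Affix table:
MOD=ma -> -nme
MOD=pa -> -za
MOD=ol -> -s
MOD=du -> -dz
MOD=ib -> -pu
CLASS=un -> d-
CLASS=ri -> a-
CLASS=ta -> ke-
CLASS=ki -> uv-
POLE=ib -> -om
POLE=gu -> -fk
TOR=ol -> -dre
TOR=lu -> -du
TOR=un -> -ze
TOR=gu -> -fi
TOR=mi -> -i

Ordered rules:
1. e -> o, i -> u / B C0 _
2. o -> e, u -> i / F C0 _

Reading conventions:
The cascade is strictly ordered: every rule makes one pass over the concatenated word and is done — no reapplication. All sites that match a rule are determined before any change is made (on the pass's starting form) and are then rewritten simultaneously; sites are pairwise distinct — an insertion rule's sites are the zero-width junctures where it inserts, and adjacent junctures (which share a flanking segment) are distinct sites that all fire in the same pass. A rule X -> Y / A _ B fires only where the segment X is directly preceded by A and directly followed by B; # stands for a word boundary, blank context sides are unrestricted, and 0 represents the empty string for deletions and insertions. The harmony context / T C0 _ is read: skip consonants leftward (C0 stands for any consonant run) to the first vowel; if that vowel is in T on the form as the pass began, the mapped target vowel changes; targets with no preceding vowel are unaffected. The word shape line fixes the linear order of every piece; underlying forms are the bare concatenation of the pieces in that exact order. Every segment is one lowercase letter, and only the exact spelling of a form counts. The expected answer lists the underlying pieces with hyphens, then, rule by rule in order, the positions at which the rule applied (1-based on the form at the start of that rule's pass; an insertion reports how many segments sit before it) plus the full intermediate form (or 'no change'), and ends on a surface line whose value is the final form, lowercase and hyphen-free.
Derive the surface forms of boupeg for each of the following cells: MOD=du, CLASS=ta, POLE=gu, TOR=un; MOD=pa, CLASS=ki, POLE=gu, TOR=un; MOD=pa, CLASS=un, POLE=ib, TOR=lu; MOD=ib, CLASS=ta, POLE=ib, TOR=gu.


cell MOD=du, CLASS=ta, POLE=gu, TOR=un:
underlying: ke-boupeg-ze-dz-fk
1. e -> o, i -> u / B C0 _: fires at position(s) 7: keboupogzedzfk
2. o -> e, u -> i / F C0 _: fires at position(s) 4: kebeupogzedzfk
surface: kebeupogzedzfk

cell MOD=pa, CLASS=ki, POLE=gu, TOR=un:
underlying: uv-boupeg-ze-za-fk
1. e -> o, i -> u / B C0 _: fires at position(s) 7: uvboupogzezafk
2. o -> e, u -> i / F C0 _: no change
surface: uvboupogzezafk

cell MOD=pa, CLASS=un, POLE=ib, TOR=lu:
underlying: d-boupeg-du-za-om
1. e -> o, i -> u / B C0 _: fires at position(s) 6: dboupogduzaom
2. o -> e, u -> i / F C0 _: no change
surface: dboupogduzaom

cell MOD=ib, CLASS=ta, POLE=ib, TOR=gu:
underlying: ke-boupeg-fi-pu-om
1. e -> o, i -> u / B C0 _: fires at position(s) 7: keboupogfipuom
2. o -> e, u -> i / F C0 _: fires at position(s) 4, 12: kebeupogfipiom
surface: kebeupogfipiom


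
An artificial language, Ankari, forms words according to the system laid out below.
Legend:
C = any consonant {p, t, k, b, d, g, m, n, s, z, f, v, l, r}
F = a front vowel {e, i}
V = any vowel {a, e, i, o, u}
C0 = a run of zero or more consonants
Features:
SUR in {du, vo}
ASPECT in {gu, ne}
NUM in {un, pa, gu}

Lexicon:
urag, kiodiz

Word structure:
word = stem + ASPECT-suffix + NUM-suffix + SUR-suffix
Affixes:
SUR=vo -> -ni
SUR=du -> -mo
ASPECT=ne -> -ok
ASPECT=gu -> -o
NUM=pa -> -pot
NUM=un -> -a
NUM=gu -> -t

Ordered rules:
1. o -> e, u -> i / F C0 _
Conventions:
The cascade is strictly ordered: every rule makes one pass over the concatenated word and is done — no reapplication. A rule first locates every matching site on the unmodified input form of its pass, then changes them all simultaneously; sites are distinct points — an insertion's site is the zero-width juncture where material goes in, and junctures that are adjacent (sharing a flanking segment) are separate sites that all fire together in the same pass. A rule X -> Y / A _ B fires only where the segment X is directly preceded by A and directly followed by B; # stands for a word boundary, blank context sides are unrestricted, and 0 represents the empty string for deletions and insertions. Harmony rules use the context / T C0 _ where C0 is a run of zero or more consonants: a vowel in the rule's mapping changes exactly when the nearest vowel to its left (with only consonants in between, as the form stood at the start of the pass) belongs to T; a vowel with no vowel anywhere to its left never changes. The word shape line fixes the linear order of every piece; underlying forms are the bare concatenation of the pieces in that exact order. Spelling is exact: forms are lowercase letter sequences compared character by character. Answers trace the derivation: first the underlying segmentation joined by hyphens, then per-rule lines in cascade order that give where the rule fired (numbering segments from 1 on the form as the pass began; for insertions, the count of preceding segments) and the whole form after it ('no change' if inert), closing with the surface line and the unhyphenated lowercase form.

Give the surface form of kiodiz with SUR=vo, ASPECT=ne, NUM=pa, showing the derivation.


underlying: kiodiz-ok-pot-ni
1. o -> e, u -> i / F C0 _: fires at position(s) 3, 7: kiedizekpotni
surface: kiedizekpotni


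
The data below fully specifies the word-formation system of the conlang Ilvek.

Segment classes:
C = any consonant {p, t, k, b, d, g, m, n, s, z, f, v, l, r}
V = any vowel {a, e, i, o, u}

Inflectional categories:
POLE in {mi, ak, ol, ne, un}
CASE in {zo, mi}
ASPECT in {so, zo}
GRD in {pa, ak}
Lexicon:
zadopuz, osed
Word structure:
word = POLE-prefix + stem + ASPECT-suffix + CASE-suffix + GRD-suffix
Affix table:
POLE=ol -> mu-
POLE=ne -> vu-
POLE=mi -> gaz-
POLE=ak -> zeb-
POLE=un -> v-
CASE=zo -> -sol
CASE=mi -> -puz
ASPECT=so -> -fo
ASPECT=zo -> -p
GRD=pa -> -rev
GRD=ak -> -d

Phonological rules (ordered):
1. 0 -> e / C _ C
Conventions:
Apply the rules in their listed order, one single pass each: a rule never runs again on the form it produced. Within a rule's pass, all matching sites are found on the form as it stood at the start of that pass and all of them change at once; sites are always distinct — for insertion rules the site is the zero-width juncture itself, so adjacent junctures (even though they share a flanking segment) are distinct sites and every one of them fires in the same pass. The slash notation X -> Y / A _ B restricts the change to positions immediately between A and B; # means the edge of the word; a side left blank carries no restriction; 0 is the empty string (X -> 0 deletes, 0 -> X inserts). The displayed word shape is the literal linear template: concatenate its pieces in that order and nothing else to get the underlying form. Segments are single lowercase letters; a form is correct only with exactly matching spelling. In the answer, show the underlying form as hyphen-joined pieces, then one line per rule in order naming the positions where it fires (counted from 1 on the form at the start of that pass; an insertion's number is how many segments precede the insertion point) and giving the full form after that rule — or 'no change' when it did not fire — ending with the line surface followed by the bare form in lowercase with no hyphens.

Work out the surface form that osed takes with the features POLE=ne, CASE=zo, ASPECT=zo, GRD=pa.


underlying: vu-osed-p-sol-rev
1. 0 -> e / C _ C: inserts after position(s) 6, 7, 10: vuosedepesolerev
surface: vuosedepesolerev


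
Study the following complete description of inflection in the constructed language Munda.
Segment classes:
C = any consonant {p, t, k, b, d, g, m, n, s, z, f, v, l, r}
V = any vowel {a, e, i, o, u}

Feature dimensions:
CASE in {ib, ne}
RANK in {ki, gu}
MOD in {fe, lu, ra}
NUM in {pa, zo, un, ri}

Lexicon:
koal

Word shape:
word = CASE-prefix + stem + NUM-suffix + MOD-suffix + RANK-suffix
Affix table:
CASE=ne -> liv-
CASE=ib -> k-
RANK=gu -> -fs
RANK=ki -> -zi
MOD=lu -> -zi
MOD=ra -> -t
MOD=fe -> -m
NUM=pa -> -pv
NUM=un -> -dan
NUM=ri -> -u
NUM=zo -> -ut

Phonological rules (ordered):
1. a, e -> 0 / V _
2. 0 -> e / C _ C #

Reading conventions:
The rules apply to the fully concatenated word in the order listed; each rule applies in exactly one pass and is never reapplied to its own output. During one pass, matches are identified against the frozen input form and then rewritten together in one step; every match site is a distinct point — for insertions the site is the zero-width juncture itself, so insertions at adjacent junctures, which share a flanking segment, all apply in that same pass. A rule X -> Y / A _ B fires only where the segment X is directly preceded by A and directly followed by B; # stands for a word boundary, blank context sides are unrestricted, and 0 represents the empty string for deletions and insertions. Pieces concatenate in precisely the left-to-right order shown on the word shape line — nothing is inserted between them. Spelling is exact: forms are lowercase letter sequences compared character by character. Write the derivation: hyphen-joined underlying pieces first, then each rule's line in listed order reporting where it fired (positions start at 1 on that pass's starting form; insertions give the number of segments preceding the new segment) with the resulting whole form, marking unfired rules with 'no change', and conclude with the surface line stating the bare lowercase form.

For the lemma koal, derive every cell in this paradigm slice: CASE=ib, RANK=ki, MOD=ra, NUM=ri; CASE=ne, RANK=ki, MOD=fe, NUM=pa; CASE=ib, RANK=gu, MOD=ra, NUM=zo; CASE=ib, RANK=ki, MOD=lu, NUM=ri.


cell CASE=ib, RANK=ki, MOD=ra, NUM=ri:
underlying: k-koal-u-t-zi
1. a, e -> 0 / V _: fires at position(s) 4: kkolutzi
2. 0 -> e / C _ C #: no change
surface: kkolutzi

cell CASE=ne, RANK=ki, MOD=fe, NUM=pa:
underlying: liv-koal-pv-m-zi
1. a, e -> 0 / V _: fires at position(s) 6: livkolpvmzi
2. 0 -> e / C _ C #: no change
surface: livkolpvmzi

cell CASE=ib, RANK=gu, MOD=ra, NUM=zo:
underlying: k-koal-ut-t-fs
1. a, e -> 0 / V _: fires at position(s) 4: kkoluttfs
2. 0 -> e / C _ C #: inserts after position(s) 8: kkoluttfes
surface: kkoluttfes

cell CASE=ib, RANK=ki, MOD=lu, NUM=ri:
underlying: k-koal-u-zi-zi
1. a, e -> 0 / V _: fires at position(s) 4: kkoluzizi
2. 0 -> e / C _ C #: no change
surface: kkoluzizi


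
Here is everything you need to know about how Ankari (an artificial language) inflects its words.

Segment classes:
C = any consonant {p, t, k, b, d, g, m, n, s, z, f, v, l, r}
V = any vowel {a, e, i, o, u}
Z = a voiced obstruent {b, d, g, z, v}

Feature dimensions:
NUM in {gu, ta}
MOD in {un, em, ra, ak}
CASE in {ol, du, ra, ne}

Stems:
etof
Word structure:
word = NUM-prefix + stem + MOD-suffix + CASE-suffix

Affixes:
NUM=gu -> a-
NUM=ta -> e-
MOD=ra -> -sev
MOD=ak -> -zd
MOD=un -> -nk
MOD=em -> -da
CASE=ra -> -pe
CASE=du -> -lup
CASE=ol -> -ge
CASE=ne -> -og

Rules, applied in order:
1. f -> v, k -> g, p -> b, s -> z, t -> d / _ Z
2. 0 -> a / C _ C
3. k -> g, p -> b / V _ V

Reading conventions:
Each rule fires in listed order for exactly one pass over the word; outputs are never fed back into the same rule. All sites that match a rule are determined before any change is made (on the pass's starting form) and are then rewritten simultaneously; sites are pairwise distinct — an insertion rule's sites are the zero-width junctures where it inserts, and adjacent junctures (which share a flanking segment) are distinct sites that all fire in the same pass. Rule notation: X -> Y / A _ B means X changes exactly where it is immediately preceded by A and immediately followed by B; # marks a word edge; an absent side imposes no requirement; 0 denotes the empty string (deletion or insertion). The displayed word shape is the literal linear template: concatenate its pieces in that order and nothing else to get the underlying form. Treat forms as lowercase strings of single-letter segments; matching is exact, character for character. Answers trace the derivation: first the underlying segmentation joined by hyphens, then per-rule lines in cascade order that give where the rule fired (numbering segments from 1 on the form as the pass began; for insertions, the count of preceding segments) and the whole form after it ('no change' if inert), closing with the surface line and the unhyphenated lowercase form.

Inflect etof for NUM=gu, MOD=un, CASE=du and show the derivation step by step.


underlying: a-etof-nk-lup
1. f -> v, k -> g, p -> b, s -> z, t -> d / _ Z: no change
2. 0 -> a / C _ C: inserts after position(s) 5, 6, 7: aetofanakalup
3. k -> g, p -> b / V _ V: fires at position(s) 9: aetofanagalup
surface: aetofanagalup


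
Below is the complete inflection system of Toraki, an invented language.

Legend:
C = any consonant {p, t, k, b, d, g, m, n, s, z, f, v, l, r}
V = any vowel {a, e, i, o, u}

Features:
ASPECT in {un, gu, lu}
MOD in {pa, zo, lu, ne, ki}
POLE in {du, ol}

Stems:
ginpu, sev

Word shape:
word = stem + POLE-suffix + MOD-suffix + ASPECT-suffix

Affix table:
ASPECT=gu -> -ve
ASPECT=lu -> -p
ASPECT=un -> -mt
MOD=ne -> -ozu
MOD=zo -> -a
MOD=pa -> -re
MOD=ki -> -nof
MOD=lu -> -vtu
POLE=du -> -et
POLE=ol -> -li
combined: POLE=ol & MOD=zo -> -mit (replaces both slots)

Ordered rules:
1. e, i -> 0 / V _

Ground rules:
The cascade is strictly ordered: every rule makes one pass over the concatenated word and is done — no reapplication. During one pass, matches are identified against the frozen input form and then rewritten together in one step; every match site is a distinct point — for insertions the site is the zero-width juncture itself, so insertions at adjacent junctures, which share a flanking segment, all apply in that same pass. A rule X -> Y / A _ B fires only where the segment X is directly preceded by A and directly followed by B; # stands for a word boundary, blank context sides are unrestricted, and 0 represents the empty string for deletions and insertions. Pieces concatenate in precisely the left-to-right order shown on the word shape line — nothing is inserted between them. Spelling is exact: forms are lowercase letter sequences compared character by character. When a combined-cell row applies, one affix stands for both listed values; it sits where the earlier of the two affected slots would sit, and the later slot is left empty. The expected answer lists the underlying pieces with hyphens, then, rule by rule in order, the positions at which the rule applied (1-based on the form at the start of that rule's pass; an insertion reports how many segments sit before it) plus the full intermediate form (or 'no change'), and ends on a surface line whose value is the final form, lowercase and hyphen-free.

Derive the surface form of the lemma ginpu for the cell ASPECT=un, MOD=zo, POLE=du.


underlying: ginpu-et-a-mt
1. e, i -> 0 / V _: fires at position(s) 6: ginputamt
surface: ginputamt


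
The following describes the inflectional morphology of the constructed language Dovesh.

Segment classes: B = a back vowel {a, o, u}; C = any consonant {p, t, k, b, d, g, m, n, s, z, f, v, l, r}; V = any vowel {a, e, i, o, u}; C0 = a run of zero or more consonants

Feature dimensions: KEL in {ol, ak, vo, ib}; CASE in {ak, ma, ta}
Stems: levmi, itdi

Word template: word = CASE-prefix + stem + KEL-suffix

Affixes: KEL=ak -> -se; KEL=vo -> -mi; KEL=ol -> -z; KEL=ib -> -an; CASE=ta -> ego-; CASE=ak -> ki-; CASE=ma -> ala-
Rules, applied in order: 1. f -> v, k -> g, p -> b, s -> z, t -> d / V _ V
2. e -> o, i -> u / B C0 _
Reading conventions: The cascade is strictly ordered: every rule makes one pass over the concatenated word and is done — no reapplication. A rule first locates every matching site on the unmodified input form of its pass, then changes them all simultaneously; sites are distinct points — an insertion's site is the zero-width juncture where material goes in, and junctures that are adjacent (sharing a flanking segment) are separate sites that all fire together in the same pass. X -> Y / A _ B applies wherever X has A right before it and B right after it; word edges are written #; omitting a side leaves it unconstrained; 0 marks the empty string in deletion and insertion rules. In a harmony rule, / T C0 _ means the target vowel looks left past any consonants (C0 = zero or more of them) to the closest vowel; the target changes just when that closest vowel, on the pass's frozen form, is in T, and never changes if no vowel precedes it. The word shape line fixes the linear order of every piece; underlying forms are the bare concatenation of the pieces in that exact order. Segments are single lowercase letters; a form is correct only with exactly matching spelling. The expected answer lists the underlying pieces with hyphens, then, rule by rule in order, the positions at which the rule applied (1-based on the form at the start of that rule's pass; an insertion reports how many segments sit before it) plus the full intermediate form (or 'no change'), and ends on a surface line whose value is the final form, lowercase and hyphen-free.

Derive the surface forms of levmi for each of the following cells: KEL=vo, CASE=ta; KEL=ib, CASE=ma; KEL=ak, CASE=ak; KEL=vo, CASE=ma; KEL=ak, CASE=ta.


cell KEL=vo, CASE=ta:
underlying: ego-levmi-mi
1. f -> v, k -> g, p -> b, s -> z, t -> d / V _ V: no change
2. e -> o, i -> u / B C0 _: fires at position(s) 5: egolovmimi
surface: egolovmimi

cell KEL=ib, CASE=ma:
underlying: ala-levmi-an
1. f -> v, k -> g, p -> b, s -> z, t -> d / V _ V: no change
2. e -> o, i -> u / B C0 _: fires at position(s) 5: alalovmian
surface: alalovmian

cell KEL=ak, CASE=ak:
underlying: ki-levmi-se
1. f -> v, k -> g, p -> b, s -> z, t -> d / V _ V: fires at position(s) 8: kilevmize
2. e -> o, i -> u / B C0 _: no change
surface: kilevmize

cell KEL=vo, CASE=ma:
underlying: ala-levmi-mi
1. f -> v, k -> g, p -> b, s -> z, t -> d / V _ V: no change
2. e -> o, i -> u / B C0 _: fires at position(s) 5: alalovmimi
surface: alalovmimi

cell KEL=ak, CASE=ta:
underlying: ego-levmi-se
1. f -> v, k -> g, p -> b, s -> z, t -> d / V _ V: fires at position(s) 9: egolevmize
2. e -> o, i -> u / B C0 _: fires at position(s) 5: egolovmize
surface: egolovmize


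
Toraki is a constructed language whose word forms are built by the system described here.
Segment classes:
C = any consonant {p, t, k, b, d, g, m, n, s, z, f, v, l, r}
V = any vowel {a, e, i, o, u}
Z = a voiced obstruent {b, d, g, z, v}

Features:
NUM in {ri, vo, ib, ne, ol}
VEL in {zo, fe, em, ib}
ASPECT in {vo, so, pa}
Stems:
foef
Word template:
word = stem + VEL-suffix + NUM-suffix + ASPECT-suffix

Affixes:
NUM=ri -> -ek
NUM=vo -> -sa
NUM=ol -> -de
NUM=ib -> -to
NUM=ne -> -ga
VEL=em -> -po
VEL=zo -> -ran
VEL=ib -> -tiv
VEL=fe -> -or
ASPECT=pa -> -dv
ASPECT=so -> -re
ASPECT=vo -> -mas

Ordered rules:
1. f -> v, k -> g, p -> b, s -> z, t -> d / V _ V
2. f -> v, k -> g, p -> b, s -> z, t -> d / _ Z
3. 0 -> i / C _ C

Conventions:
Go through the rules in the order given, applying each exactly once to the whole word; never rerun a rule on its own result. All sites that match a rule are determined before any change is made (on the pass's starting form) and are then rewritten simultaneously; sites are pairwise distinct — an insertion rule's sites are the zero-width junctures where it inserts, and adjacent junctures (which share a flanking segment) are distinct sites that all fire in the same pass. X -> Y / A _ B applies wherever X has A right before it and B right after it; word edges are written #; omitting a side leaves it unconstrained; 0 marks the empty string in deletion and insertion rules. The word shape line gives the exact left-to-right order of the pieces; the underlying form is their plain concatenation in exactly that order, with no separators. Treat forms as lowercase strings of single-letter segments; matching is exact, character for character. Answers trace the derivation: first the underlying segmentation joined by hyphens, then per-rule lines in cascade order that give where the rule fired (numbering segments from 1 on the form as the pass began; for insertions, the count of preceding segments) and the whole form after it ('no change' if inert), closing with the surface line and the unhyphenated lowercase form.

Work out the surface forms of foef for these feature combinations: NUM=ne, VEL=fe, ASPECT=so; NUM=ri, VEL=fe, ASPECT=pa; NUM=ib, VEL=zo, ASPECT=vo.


cell NUM=ne, VEL=fe, ASPECT=so:
underlying: foef-or-ga-re
1. f -> v, k -> g, p -> b, s -> z, t -> d / V _ V: fires at position(s) 4: foevorgare
2. f -> v, k -> g, p -> b, s -> z, t -> d / _ Z: no change
3. 0 -> i / C _ C: inserts after position(s) 6: foevorigare
surface: foevorigare

cell NUM=ri, VEL=fe, ASPECT=pa:
underlying: foef-or-ek-dv
1. f -> v, k -> g, p -> b, s -> z, t -> d / V _ V: fires at position(s) 4: foevorekdv
2. f -> v, k -> g, p -> b, s -> z, t -> d / _ Z: fires at position(s) 8: foevoregdv
3. 0 -> i / C _ C: inserts after position(s) 8, 9: foevoregidiv
surface: foevoregidiv

cell NUM=ib, VEL=zo, ASPECT=vo:
underlying: foef-ran-to-mas
1. f -> v, k -> g, p -> b, s -> z, t -> d / V _ V: no change
2. f -> v, k -> g, p -> b, s -> z, t -> d / _ Z: no change
3. 0 -> i / C _ C: inserts after position(s) 4, 7: foefiranitomas
surface: foefiranitomas


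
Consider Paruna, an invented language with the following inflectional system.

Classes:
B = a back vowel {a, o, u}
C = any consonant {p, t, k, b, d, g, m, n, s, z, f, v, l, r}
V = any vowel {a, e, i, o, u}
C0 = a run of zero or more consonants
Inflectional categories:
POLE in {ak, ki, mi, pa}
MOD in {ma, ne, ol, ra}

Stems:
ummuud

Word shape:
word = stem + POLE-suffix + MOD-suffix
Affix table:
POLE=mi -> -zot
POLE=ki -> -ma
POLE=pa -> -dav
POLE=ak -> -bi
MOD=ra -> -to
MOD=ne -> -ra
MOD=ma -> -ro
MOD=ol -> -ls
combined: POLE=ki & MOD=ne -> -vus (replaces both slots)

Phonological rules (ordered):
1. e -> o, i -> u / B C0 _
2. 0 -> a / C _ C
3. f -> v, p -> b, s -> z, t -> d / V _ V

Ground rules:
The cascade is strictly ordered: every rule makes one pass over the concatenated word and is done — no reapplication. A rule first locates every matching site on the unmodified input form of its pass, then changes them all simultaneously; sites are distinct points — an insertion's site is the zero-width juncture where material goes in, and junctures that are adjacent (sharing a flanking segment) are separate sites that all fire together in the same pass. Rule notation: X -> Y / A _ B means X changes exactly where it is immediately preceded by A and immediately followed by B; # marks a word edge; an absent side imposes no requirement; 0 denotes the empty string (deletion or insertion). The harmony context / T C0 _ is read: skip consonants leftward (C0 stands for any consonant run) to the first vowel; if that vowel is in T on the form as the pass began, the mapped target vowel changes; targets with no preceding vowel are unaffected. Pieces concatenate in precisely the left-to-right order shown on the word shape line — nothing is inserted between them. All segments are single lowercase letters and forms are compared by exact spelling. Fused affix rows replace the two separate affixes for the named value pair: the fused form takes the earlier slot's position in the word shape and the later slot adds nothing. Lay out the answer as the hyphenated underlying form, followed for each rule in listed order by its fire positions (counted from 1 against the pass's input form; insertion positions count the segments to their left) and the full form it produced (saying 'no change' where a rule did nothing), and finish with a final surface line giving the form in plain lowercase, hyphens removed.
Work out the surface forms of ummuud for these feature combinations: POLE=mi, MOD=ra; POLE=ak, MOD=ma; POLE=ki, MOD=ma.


cell POLE=mi, MOD=ra:
underlying: ummuud-zot-to
1. e -> o, i -> u / B C0 _: no change
2. 0 -> a / C _ C: inserts after position(s) 2, 6, 9: umamuudazotato
3. f -> v, p -> b, s -> z, t -> d / V _ V: fires at position(s) 11, 13: umamuudazodado
surface: umamuudazodado

cell POLE=ak, MOD=ma:
underlying: ummuud-bi-ro
1. e -> o, i -> u / B C0 _: fires at position(s) 8: ummuudburo
2. 0 -> a / C _ C: inserts after position(s) 2, 6: umamuudaburo
3. f -> v, p -> b, s -> z, t -> d / V _ V: no change
surface: umamuudaburo

cell POLE=ki, MOD=ma:
underlying: ummuud-ma-ro
1. e -> o, i -> u / B C0 _: no change
2. 0 -> a / C _ C: inserts after position(s) 2, 6: umamuudamaro
3. f -> v, p -> b, s -> z, t -> d / V _ V: no change
surface: umamuudamaro


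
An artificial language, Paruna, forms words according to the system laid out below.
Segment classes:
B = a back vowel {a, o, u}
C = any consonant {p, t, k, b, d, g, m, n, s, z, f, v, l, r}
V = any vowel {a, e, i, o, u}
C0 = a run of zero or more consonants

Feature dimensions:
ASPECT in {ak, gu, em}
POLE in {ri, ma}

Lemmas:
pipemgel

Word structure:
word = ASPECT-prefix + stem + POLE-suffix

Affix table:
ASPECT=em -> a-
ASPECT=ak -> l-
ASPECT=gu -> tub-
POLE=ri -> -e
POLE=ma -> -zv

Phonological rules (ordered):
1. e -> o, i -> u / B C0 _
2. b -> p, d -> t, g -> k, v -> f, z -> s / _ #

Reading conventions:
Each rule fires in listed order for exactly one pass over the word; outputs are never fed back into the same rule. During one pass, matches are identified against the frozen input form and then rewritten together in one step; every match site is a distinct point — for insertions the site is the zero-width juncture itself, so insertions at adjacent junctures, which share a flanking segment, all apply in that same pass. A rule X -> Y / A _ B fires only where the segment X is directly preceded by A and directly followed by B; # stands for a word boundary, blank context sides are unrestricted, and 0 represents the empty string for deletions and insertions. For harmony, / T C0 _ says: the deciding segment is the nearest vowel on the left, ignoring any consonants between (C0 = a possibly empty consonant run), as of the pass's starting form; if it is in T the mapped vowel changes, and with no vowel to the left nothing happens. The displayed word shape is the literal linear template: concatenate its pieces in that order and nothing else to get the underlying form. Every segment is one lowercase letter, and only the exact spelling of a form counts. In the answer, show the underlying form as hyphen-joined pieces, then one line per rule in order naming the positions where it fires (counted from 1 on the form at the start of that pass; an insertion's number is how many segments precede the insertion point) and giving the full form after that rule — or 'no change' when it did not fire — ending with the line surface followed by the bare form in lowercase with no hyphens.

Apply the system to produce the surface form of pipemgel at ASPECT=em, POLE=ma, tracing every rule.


underlying: a-pipemgel-zv
1. e -> o, i -> u / B C0 _: fires at position(s) 3: apupemgelzv
2. b -> p, d -> t, g -> k, v -> f, z -> s / _ #: fires at position(s) 11: apupemgelzf
surface: apupemgelzf
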